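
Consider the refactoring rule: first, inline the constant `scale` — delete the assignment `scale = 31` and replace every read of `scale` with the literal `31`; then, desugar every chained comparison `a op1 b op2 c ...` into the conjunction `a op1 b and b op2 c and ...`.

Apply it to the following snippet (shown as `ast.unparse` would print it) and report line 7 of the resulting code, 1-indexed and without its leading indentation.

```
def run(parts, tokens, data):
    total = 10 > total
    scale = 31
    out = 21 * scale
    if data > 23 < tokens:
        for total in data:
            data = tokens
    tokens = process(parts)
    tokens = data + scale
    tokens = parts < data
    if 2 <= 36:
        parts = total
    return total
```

tokens = process(parts)

Transformed code:
def run(parts, tokens, data):
    total = 10 > total
    out = 21 * 31
    if data > 23 and 23 < tokens:
        for total in data:
            data = tokens
    tokens = process(parts)
    tokens = data + 31
    tokens = parts < data
    if 2 <= 36:
        parts = total
    return total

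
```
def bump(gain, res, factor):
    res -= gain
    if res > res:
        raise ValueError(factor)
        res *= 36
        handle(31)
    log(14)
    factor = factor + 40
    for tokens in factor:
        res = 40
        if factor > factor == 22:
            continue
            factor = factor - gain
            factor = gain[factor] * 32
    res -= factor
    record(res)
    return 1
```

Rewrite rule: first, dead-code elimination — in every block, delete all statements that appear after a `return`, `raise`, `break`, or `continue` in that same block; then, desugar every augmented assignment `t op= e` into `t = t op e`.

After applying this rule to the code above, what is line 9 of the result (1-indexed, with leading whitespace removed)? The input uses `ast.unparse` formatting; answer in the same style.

Transformed code:
def bump(gain, res, factor):
    res = res - gain
    if res > res:
        raise ValueError(factor)
    log(14)
    factor = factor + 40
    for tokens in factor:
        res = 40
        if factor > factor == 22:
            continue
    res = res - factor
    record(res)
    return 1

if factor > factor == 22:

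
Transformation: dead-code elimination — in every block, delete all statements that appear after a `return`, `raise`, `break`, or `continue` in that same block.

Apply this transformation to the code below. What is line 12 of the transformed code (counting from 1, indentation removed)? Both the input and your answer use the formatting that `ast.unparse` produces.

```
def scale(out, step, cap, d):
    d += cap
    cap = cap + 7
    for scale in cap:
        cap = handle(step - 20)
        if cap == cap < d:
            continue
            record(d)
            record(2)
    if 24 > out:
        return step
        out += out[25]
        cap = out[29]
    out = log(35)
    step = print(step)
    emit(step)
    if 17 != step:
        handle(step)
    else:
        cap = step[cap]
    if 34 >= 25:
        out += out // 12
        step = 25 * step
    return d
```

emit(step)

Transformed code:
def scale(out, step, cap, d):
    d += cap
    cap = cap + 7
    for scale in cap:
        cap = handle(step - 20)
        if cap == cap < d:
            continue
    if 24 > out:
        return step
    out = log(35)
    step = print(step)
    emit(step)
    if 17 != step:
        handle(step)
    else:
        cap = step[cap]
    if 34 >= 25:
        out += out // 12
        step = 25 * step
    return d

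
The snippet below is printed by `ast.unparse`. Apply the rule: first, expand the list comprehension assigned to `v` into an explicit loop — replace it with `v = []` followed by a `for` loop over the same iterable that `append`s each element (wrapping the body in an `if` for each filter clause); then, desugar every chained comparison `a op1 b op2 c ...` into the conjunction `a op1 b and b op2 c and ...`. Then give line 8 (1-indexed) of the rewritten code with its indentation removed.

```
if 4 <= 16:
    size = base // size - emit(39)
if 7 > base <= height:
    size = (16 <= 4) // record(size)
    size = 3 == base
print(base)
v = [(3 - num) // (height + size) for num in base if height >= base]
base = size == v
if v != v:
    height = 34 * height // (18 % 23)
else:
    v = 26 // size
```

Transformed code:
if 4 <= 16:
    size = base // size - emit(39)
if 7 > base and base <= height:
    size = (16 <= 4) // record(size)
    size = 3 == base
print(base)
v = []
for num in base:
    if height >= base:
        v.append((3 - num) // (height + size))
base = size == v
if v != v:
    height = 34 * height // (18 % 23)
else:
    v = 26 // size

for num in base:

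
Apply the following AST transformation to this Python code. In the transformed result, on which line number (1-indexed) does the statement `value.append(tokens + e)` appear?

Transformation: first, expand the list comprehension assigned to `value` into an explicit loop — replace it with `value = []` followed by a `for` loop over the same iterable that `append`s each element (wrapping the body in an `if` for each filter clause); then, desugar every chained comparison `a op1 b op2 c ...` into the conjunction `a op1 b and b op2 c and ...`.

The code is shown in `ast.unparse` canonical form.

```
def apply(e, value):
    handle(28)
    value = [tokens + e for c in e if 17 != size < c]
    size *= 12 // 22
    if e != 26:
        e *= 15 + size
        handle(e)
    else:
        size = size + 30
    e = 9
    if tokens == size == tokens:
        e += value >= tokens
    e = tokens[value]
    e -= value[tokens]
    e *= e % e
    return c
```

Transformed code:
def apply(e, value):
    handle(28)
    value = []
    for c in e:
        if 17 != size and size < c:
            value.append(tokens + e)
    size *= 12 // 22
    if e != 26:
        e *= 15 + size
        handle(e)
    else:
        size = size + 30
    e = 9
    if tokens == size and size == tokens:
        e += value >= tokens
    e = tokens[value]
    e -= value[tokens]
    e *= e % e
    return c

6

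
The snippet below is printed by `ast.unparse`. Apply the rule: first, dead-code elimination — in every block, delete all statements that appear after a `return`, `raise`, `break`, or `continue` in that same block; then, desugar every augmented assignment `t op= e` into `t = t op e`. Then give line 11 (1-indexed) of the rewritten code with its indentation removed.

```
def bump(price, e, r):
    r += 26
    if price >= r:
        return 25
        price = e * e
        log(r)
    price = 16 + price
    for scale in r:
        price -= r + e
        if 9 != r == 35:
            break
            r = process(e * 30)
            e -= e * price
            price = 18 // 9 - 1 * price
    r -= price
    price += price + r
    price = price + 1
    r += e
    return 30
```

price = price + (price + r)

Transformed code:
def bump(price, e, r):
    r = r + 26
    if price >= r:
        return 25
    price = 16 + price
    for scale in r:
        price = price - (r + e)
        if 9 != r == 35:
            break
    r = r - price
    price = price + (price + r)
    price = price + 1
    r = r + e
    return 30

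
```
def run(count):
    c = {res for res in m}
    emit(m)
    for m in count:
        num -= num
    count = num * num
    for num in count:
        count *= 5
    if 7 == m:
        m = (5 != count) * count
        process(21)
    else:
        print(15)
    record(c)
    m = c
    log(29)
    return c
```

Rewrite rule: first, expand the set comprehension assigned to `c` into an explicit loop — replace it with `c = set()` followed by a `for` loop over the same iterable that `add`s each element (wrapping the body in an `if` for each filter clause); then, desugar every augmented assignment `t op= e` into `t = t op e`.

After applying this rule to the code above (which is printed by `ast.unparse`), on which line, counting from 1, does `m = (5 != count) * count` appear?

12

Transformed code:
def run(count):
    c = set()
    for res in m:
        c.add(res)
    emit(m)
    for m in count:
        num = num - num
    count = num * num
    for num in count:
        count = count * 5
    if 7 == m:
        m = (5 != count) * count
        process(21)
    else:
        print(15)
    record(c)
    m = c
    log(29)
    return c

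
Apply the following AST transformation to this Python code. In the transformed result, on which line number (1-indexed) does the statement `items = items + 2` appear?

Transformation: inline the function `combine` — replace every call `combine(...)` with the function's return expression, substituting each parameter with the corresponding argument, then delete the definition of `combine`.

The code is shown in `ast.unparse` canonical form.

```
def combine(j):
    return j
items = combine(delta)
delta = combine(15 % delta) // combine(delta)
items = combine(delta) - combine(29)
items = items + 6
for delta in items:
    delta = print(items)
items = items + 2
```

Transformed code:
items = delta
delta = 15 % delta // delta
items = delta - 29
items = items + 6
for delta in items:
    delta = print(items)
items = items + 2

7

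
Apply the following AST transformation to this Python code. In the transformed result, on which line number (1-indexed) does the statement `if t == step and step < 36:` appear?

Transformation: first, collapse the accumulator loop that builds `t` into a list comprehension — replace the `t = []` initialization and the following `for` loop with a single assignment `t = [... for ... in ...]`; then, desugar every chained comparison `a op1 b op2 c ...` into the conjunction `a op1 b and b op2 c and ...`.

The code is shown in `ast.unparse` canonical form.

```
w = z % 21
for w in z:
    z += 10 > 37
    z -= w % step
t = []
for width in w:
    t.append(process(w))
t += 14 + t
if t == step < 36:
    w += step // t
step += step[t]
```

Transformed code:
w = z % 21
for w in z:
    z += 10 > 37
    z -= w % step
t = [process(w) for width in w]
t += 14 + t
if t == step and step < 36:
    w += step // t
step += step[t]

7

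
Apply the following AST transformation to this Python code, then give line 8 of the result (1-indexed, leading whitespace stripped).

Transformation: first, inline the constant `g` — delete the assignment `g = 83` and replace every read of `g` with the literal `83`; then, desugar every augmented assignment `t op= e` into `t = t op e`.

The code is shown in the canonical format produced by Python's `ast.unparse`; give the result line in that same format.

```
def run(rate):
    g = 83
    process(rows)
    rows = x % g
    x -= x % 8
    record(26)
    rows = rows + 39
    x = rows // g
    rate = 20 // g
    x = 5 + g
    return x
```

Transformed code:
def run(rate):
    process(rows)
    rows = x % 83
    x = x - x % 8
    record(26)
    rows = rows + 39
    x = rows // 83
    rate = 20 // 83
    x = 5 + 83
    return x

rate = 20 // 83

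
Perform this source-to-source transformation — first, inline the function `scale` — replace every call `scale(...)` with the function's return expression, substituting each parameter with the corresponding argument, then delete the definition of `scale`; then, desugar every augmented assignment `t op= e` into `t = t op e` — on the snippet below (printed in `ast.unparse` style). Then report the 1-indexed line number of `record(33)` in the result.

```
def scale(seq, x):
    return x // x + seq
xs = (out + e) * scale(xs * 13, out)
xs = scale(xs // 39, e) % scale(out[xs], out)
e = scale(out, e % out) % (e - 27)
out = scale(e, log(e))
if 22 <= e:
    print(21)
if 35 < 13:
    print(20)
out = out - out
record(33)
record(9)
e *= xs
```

10

Transformed code:
xs = (out + e) * (out // out + xs * 13)
xs = (e // e + xs // 39) % (out // out + out[xs])
e = (e % out // (e % out) + out) % (e - 27)
out = log(e) // log(e) + e
if 22 <= e:
    print(21)
if 35 < 13:
    print(20)
out = out - out
record(33)
record(9)
e = e * xs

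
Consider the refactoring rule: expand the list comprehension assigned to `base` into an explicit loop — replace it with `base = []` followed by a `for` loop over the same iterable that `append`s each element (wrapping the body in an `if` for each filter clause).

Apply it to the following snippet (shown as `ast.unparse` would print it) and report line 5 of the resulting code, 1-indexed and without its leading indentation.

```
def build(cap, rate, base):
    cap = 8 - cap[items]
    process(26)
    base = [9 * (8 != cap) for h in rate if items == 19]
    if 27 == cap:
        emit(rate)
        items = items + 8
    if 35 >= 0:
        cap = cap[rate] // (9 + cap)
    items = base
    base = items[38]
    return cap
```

for h in rate:

Transformed code:
def build(cap, rate, base):
    cap = 8 - cap[items]
    process(26)
    base = []
    for h in rate:
        if items == 19:
            base.append(9 * (8 != cap))
    if 27 == cap:
        emit(rate)
        items = items + 8
    if 35 >= 0:
        cap = cap[rate] // (9 + cap)
    items = base
    base = items[38]
    return cap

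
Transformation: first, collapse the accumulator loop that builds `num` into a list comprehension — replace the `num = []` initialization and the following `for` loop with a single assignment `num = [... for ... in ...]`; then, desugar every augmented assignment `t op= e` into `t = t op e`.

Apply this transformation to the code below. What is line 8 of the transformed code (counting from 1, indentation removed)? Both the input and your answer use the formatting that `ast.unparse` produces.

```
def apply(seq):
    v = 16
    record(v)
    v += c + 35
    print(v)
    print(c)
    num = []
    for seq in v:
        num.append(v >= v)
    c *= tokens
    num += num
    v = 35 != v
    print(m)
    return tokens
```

Transformed code:
def apply(seq):
    v = 16
    record(v)
    v = v + (c + 35)
    print(v)
    print(c)
    num = [v >= v for seq in v]
    c = c * tokens
    num = num + num
    v = 35 != v
    print(m)
    return tokens

c = c * tokens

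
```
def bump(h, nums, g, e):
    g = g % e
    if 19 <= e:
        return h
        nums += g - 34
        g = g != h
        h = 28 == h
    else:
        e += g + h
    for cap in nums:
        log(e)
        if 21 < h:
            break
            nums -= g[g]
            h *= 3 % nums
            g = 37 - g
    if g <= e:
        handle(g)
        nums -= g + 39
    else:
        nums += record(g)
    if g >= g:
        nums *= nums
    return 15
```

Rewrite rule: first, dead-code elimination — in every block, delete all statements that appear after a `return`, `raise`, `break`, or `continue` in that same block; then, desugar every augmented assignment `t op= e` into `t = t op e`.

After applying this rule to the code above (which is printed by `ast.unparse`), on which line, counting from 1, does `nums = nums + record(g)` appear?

15

Transformed code:
def bump(h, nums, g, e):
    g = g % e
    if 19 <= e:
        return h
    else:
        e = e + (g + h)
    for cap in nums:
        log(e)
        if 21 < h:
            break
    if g <= e:
        handle(g)
        nums = nums - (g + 39)
    else:
        nums = nums + record(g)
    if g >= g:
        nums = nums * nums
    return 15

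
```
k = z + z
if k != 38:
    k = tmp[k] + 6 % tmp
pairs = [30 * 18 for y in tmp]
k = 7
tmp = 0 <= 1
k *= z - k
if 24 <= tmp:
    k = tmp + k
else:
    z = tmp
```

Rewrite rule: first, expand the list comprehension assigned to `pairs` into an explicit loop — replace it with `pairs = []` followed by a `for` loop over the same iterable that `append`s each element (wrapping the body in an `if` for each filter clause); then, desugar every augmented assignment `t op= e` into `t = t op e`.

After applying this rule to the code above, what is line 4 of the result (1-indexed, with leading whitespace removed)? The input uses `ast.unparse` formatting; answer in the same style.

Transformed code:
k = z + z
if k != 38:
    k = tmp[k] + 6 % tmp
pairs = []
for y in tmp:
    pairs.append(30 * 18)
k = 7
tmp = 0 <= 1
k = k * (z - k)
if 24 <= tmp:
    k = tmp + k
else:
    z = tmp

pairs = []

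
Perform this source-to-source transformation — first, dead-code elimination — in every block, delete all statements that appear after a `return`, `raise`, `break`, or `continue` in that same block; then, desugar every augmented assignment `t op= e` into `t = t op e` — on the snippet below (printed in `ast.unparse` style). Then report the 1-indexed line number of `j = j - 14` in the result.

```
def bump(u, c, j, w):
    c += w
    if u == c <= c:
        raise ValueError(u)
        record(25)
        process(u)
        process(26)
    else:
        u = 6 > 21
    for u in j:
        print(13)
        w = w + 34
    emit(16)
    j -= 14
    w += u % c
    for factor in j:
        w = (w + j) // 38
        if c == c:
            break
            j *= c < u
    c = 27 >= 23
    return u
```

Transformed code:
def bump(u, c, j, w):
    c = c + w
    if u == c <= c:
        raise ValueError(u)
    else:
        u = 6 > 21
    for u in j:
        print(13)
        w = w + 34
    emit(16)
    j = j - 14
    w = w + u % c
    for factor in j:
        w = (w + j) // 38
        if c == c:
            break
    c = 27 >= 23
    return u

11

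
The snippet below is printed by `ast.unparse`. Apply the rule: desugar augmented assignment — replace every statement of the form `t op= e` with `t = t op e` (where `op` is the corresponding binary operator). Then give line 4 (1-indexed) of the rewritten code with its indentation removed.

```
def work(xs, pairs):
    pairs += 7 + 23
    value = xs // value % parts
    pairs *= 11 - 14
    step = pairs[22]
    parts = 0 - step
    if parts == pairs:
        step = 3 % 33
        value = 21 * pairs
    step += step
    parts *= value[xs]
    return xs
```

pairs = pairs * (11 - 14)

Transformed code:
def work(xs, pairs):
    pairs = pairs + (7 + 23)
    value = xs // value % parts
    pairs = pairs * (11 - 14)
    step = pairs[22]
    parts = 0 - step
    if parts == pairs:
        step = 3 % 33
        value = 21 * pairs
    step = step + step
    parts = parts * value[xs]
    return xs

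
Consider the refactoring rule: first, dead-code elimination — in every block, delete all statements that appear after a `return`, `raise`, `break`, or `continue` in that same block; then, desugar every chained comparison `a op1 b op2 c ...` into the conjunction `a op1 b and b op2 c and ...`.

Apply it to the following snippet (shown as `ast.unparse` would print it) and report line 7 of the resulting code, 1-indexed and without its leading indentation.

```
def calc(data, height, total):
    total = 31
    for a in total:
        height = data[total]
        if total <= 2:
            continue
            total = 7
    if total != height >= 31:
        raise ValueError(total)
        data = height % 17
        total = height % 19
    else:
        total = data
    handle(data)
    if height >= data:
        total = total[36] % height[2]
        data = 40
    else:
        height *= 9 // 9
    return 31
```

Transformed code:
def calc(data, height, total):
    total = 31
    for a in total:
        height = data[total]
        if total <= 2:
            continue
    if total != height and height >= 31:
        raise ValueError(total)
    else:
        total = data
    handle(data)
    if height >= data:
        total = total[36] % height[2]
        data = 40
    else:
        height *= 9 // 9
    return 31

if total != height and height >= 31:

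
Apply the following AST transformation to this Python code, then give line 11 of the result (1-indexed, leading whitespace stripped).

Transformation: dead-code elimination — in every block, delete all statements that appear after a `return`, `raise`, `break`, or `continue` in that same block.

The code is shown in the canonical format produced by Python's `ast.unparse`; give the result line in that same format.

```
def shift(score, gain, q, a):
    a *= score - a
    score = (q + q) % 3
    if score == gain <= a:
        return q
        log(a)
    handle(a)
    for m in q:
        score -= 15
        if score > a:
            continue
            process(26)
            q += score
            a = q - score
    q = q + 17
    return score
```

q = q + 17

Transformed code:
def shift(score, gain, q, a):
    a *= score - a
    score = (q + q) % 3
    if score == gain <= a:
        return q
    handle(a)
    for m in q:
        score -= 15
        if score > a:
            continue
    q = q + 17
    return score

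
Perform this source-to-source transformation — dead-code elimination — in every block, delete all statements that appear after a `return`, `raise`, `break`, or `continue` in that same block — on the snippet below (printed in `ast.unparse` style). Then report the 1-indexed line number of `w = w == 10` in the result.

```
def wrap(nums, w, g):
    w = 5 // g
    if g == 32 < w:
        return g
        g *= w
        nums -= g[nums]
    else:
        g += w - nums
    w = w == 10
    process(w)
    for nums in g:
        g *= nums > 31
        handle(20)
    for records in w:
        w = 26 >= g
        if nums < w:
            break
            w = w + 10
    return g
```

7

Transformed code:
def wrap(nums, w, g):
    w = 5 // g
    if g == 32 < w:
        return g
    else:
        g += w - nums
    w = w == 10
    process(w)
    for nums in g:
        g *= nums > 31
        handle(20)
    for records in w:
        w = 26 >= g
        if nums < w:
            break
    return g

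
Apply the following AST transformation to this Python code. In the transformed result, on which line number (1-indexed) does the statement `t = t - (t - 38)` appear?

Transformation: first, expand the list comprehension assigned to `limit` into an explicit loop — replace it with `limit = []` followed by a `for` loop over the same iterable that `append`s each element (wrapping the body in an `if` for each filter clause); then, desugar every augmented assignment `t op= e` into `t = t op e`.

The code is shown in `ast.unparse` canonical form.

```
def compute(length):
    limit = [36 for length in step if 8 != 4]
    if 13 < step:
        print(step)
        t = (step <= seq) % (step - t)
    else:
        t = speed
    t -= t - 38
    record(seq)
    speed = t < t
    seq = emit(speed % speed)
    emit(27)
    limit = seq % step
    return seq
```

11

Transformed code:
def compute(length):
    limit = []
    for length in step:
        if 8 != 4:
            limit.append(36)
    if 13 < step:
        print(step)
        t = (step <= seq) % (step - t)
    else:
        t = speed
    t = t - (t - 38)
    record(seq)
    speed = t < t
    seq = emit(speed % speed)
    emit(27)
    limit = seq % step
    return seq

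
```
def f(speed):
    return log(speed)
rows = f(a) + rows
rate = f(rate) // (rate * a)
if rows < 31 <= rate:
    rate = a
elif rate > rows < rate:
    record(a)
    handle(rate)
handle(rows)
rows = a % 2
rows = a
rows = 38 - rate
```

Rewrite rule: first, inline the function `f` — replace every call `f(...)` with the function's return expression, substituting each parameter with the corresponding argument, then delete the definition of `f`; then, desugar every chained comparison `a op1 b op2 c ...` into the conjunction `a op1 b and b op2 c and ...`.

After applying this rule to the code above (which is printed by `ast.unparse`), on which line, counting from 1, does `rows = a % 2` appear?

Transformed code:
rows = log(a) + rows
rate = log(rate) // (rate * a)
if rows < 31 and 31 <= rate:
    rate = a
elif rate > rows and rows < rate:
    record(a)
    handle(rate)
handle(rows)
rows = a % 2
rows = a
rows = 38 - rate

9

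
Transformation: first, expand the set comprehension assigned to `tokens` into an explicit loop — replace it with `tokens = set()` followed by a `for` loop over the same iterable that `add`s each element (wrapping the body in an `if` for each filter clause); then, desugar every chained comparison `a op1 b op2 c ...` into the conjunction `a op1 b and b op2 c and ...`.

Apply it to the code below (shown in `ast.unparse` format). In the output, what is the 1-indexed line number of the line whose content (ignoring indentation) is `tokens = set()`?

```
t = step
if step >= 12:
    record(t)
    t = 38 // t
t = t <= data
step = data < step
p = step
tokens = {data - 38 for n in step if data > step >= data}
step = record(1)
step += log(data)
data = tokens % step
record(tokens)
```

8

Transformed code:
t = step
if step >= 12:
    record(t)
    t = 38 // t
t = t <= data
step = data < step
p = step
tokens = set()
for n in step:
    if data > step and step >= data:
        tokens.add(data - 38)
step = record(1)
step += log(data)
data = tokens % step
record(tokens)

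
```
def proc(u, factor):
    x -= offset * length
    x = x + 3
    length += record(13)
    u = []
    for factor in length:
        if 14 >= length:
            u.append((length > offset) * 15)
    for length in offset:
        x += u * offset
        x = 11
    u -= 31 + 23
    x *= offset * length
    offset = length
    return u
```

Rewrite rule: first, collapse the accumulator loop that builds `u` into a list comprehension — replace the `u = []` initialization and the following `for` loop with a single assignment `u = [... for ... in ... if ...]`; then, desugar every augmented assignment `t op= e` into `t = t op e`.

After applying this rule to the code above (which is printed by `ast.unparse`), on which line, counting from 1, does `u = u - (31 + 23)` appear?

Transformed code:
def proc(u, factor):
    x = x - offset * length
    x = x + 3
    length = length + record(13)
    u = [(length > offset) * 15 for factor in length if 14 >= length]
    for length in offset:
        x = x + u * offset
        x = 11
    u = u - (31 + 23)
    x = x * (offset * length)
    offset = length
    return u

9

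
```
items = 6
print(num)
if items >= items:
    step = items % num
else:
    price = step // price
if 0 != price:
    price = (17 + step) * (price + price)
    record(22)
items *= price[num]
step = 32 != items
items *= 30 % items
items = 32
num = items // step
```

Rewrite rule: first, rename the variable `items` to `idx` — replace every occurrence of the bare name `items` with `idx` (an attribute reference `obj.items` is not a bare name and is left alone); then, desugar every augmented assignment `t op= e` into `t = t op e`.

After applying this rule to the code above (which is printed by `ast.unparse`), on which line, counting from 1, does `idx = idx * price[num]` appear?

10

Transformed code:
idx = 6
print(num)
if idx >= idx:
    step = idx % num
else:
    price = step // price
if 0 != price:
    price = (17 + step) * (price + price)
    record(22)
idx = idx * price[num]
step = 32 != idx
idx = idx * (30 % idx)
idx = 32
num = idx // step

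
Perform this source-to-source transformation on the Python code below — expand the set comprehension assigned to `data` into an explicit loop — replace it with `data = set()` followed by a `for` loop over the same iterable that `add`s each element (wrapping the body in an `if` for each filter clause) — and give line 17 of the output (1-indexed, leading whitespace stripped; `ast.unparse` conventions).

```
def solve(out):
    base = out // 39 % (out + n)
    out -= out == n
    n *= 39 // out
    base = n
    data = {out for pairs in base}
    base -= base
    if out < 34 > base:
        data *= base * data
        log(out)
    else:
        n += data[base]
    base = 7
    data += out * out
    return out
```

return out

Transformed code:
def solve(out):
    base = out // 39 % (out + n)
    out -= out == n
    n *= 39 // out
    base = n
    data = set()
    for pairs in base:
        data.add(out)
    base -= base
    if out < 34 > base:
        data *= base * data
        log(out)
    else:
        n += data[base]
    base = 7
    data += out * out
    return out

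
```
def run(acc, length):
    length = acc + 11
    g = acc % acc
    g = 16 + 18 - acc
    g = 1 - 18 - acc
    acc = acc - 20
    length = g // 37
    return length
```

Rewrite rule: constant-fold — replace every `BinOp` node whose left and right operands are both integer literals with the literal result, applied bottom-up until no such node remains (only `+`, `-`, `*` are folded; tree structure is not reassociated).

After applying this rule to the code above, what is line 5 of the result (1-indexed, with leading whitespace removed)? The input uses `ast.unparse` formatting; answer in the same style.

Transformed code:
def run(acc, length):
    length = acc + 11
    g = acc % acc
    g = 34 - acc
    g = -17 - acc
    acc = acc - 20
    length = g // 37
    return length

g = -17 - acc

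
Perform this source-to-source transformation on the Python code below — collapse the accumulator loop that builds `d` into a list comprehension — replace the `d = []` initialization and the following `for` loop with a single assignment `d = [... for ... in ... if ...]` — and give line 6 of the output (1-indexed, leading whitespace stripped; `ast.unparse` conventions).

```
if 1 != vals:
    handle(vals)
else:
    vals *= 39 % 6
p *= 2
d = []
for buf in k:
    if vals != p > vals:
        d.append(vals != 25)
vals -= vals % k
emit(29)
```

d = [vals != 25 for buf in k if vals != p > vals]

Transformed code:
if 1 != vals:
    handle(vals)
else:
    vals *= 39 % 6
p *= 2
d = [vals != 25 for buf in k if vals != p > vals]
vals -= vals % k
emit(29)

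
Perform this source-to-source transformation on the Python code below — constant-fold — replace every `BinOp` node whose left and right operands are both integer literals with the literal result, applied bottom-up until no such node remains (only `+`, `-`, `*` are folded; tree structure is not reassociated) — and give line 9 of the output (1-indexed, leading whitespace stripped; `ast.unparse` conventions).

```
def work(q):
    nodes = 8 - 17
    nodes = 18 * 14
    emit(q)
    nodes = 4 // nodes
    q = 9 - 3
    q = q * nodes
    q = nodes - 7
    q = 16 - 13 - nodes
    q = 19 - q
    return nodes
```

Transformed code:
def work(q):
    nodes = -9
    nodes = 252
    emit(q)
    nodes = 4 // nodes
    q = 6
    q = q * nodes
    q = nodes - 7
    q = 3 - nodes
    q = 19 - q
    return nodes

q = 3 - nodes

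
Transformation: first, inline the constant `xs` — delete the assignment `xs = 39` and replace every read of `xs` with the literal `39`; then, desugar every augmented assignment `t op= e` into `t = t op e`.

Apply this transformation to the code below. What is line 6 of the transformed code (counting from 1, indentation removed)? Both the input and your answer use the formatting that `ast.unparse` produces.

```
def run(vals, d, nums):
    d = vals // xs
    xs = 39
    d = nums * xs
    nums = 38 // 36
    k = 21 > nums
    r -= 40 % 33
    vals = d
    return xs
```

r = r - 40 % 33

Transformed code:
def run(vals, d, nums):
    d = vals // 39
    d = nums * 39
    nums = 38 // 36
    k = 21 > nums
    r = r - 40 % 33
    vals = d
    return 39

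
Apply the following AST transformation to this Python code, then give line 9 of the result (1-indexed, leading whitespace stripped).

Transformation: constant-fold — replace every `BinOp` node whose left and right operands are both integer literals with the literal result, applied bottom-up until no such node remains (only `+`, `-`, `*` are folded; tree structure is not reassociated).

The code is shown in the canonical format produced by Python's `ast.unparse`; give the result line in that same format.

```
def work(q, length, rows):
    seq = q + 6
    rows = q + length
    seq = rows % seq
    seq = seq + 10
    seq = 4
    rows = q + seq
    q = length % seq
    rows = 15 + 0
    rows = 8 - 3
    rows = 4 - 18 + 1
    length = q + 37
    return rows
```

rows = 15

Transformed code:
def work(q, length, rows):
    seq = q + 6
    rows = q + length
    seq = rows % seq
    seq = seq + 10
    seq = 4
    rows = q + seq
    q = length % seq
    rows = 15
    rows = 5
    rows = -13
    length = q + 37
    return rows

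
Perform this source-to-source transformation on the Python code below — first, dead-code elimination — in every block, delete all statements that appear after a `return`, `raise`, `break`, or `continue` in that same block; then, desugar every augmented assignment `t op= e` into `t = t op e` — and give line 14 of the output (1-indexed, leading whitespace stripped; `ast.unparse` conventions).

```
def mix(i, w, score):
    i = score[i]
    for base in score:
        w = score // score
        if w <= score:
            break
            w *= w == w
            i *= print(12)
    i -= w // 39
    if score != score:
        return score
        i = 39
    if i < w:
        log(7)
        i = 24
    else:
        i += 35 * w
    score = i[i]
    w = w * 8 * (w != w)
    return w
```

Transformed code:
def mix(i, w, score):
    i = score[i]
    for base in score:
        w = score // score
        if w <= score:
            break
    i = i - w // 39
    if score != score:
        return score
    if i < w:
        log(7)
        i = 24
    else:
        i = i + 35 * w
    score = i[i]
    w = w * 8 * (w != w)
    return w

i = i + 35 * w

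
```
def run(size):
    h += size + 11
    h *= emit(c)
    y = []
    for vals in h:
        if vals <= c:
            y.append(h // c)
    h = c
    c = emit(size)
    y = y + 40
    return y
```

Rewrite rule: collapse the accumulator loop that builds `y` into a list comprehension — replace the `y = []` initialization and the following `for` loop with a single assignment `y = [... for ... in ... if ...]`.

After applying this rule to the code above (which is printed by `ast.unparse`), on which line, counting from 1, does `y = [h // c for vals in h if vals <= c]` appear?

Transformed code:
def run(size):
    h += size + 11
    h *= emit(c)
    y = [h // c for vals in h if vals <= c]
    h = c
    c = emit(size)
    y = y + 40
    return y

4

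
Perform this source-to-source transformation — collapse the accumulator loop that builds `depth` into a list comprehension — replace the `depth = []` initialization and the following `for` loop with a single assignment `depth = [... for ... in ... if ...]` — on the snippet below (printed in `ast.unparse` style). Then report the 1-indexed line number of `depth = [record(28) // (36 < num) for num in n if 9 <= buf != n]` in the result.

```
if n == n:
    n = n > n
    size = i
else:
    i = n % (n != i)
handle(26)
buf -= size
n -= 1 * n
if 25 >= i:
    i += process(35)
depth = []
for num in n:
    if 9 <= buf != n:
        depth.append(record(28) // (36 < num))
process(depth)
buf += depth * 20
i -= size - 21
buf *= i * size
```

Transformed code:
if n == n:
    n = n > n
    size = i
else:
    i = n % (n != i)
handle(26)
buf -= size
n -= 1 * n
if 25 >= i:
    i += process(35)
depth = [record(28) // (36 < num) for num in n if 9 <= buf != n]
process(depth)
buf += depth * 20
i -= size - 21
buf *= i * size

11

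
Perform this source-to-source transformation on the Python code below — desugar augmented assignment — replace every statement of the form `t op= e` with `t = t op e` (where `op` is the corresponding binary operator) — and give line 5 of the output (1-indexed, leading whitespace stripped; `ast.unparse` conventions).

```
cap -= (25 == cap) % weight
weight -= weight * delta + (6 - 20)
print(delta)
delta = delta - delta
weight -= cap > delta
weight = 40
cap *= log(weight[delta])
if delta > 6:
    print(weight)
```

Transformed code:
cap = cap - (25 == cap) % weight
weight = weight - (weight * delta + (6 - 20))
print(delta)
delta = delta - delta
weight = weight - (cap > delta)
weight = 40
cap = cap * log(weight[delta])
if delta > 6:
    print(weight)

weight = weight - (cap > delta)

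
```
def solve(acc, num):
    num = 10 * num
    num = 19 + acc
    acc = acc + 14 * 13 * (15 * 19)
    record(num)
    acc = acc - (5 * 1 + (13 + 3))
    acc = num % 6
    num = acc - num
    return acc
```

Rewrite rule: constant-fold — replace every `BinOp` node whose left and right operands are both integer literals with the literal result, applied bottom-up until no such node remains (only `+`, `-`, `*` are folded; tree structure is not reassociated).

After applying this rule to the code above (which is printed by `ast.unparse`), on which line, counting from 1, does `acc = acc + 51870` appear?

4

Transformed code:
def solve(acc, num):
    num = 10 * num
    num = 19 + acc
    acc = acc + 51870
    record(num)
    acc = acc - 21
    acc = num % 6
    num = acc - num
    return acc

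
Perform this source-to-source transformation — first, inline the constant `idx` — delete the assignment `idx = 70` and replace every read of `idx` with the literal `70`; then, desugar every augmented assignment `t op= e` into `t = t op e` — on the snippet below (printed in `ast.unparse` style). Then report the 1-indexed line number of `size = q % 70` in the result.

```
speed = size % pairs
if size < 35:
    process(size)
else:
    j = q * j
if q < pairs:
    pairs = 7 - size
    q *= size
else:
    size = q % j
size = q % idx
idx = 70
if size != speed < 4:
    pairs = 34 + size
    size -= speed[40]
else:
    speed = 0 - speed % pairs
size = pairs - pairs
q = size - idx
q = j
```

11

Transformed code:
speed = size % pairs
if size < 35:
    process(size)
else:
    j = q * j
if q < pairs:
    pairs = 7 - size
    q = q * size
else:
    size = q % j
size = q % 70
if size != speed < 4:
    pairs = 34 + size
    size = size - speed[40]
else:
    speed = 0 - speed % pairs
size = pairs - pairs
q = size - 70
q = j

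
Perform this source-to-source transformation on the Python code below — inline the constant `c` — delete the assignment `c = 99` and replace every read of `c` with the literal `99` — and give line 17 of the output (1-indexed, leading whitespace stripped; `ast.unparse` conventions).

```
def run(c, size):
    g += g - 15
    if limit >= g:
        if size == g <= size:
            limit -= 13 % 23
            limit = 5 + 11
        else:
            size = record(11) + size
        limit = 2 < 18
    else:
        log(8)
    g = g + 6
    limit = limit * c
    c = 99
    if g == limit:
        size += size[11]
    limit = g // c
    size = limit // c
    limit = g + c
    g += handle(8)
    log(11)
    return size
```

size = limit // 99

Transformed code:
def run(c, size):
    g += g - 15
    if limit >= g:
        if size == g <= size:
            limit -= 13 % 23
            limit = 5 + 11
        else:
            size = record(11) + size
        limit = 2 < 18
    else:
        log(8)
    g = g + 6
    limit = limit * 99
    if g == limit:
        size += size[11]
    limit = g // 99
    size = limit // 99
    limit = g + 99
    g += handle(8)
    log(11)
    return size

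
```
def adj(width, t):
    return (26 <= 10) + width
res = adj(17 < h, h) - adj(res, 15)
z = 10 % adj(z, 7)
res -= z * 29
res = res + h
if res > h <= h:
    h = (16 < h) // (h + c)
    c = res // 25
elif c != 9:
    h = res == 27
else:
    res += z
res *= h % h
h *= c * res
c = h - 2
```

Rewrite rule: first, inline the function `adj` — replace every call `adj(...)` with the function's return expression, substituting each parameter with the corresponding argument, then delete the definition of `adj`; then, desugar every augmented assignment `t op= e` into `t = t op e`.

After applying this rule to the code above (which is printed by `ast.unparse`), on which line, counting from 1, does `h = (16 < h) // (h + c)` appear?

6

Transformed code:
res = (26 <= 10) + (17 < h) - ((26 <= 10) + res)
z = 10 % ((26 <= 10) + z)
res = res - z * 29
res = res + h
if res > h <= h:
    h = (16 < h) // (h + c)
    c = res // 25
elif c != 9:
    h = res == 27
else:
    res = res + z
res = res * (h % h)
h = h * (c * res)
c = h - 2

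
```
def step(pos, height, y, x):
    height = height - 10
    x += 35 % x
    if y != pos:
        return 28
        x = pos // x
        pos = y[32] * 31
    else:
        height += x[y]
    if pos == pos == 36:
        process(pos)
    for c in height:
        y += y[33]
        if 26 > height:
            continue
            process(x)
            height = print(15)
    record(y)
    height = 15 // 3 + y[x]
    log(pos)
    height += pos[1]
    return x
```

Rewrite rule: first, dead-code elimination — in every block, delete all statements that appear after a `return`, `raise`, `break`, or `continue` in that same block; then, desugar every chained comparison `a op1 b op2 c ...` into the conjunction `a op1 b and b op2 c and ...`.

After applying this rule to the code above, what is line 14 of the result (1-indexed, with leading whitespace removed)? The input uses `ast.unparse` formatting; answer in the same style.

Transformed code:
def step(pos, height, y, x):
    height = height - 10
    x += 35 % x
    if y != pos:
        return 28
    else:
        height += x[y]
    if pos == pos and pos == 36:
        process(pos)
    for c in height:
        y += y[33]
        if 26 > height:
            continue
    record(y)
    height = 15 // 3 + y[x]
    log(pos)
    height += pos[1]
    return x

record(y)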